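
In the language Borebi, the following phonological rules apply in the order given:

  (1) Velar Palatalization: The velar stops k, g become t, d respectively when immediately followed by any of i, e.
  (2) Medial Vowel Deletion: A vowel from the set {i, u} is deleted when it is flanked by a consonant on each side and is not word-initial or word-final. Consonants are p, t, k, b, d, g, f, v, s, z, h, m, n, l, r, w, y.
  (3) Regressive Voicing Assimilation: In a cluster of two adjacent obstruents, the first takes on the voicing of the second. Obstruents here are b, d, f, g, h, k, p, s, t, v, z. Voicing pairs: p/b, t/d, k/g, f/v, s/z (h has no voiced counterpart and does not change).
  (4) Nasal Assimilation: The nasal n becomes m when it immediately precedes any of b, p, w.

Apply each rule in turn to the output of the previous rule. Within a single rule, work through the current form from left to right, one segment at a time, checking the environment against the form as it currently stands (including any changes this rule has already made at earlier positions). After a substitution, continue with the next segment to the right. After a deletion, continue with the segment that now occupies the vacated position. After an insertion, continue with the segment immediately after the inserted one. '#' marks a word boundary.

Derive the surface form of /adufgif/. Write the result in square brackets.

[atvtf]

(1) Velar Palatalization: [adufgif] → [adufdif]
(2) Medial Vowel Deletion: [adufdif] → [adfdf]
(3) Regressive Voicing Assimilation: [adfdf] → [atvtf]
(4) Nasal Assimilation: no change — [atvtf]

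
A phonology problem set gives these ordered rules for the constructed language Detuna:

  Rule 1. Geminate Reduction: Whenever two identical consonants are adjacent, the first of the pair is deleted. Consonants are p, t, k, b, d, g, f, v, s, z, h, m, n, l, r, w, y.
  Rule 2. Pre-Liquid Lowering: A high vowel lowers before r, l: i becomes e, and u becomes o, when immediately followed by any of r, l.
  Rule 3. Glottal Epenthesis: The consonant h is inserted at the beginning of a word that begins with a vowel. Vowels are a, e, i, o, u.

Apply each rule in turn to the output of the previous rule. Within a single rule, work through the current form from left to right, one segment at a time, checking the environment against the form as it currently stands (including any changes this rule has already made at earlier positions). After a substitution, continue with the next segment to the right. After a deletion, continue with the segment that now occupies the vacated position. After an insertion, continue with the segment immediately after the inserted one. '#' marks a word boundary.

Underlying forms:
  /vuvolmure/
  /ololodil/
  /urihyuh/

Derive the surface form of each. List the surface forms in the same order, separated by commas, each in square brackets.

[vuvolmore], [hololodel], [horihyuh]

/vuvolmure/:
  Rule 1 Geminate Reduction: no change — [vuvolmure]
  Rule 2 Pre-Liquid Lowering: [vuvolmure] → [vuvolmore]
  Rule 3 Glottal Epenthesis: no change — [vuvolmore]
/ololodil/:
  Rule 1 Geminate Reduction: no change — [ololodil]
  Rule 2 Pre-Liquid Lowering: [ololodil] → [ololodel]
  Rule 3 Glottal Epenthesis: [ololodel] → [hololodel]
/urihyuh/:
  Rule 1 Geminate Reduction: no change — [urihyuh]
  Rule 2 Pre-Liquid Lowering: [urihyuh] → [orihyuh]
  Rule 3 Glottal Epenthesis: [orihyuh] → [horihyuh]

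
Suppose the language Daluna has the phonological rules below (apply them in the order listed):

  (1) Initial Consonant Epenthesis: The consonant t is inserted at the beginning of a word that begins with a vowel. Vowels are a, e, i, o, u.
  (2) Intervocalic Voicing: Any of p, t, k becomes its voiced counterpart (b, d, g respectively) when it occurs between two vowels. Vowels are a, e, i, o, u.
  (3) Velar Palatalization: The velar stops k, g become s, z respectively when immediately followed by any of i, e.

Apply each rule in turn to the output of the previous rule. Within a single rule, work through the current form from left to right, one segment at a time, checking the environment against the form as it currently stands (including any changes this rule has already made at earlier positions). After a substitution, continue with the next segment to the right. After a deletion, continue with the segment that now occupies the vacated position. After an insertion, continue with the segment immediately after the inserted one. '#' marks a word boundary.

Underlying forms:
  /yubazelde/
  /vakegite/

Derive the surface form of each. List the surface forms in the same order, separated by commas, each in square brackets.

/yubazelde/:
  (1) Initial Consonant Epenthesis: no change — [yubazelde]
  (2) Intervocalic Voicing: no change — [yubazelde]
  (3) Velar Palatalization: no change — [yubazelde]
/vakegite/:
  (1) Initial Consonant Epenthesis: no change — [vakegite]
  (2) Intervocalic Voicing: [vakegite] → [vagegide]
  (3) Velar Palatalization: [vagegide] → [vazezide]

[yubazelde], [vazezide]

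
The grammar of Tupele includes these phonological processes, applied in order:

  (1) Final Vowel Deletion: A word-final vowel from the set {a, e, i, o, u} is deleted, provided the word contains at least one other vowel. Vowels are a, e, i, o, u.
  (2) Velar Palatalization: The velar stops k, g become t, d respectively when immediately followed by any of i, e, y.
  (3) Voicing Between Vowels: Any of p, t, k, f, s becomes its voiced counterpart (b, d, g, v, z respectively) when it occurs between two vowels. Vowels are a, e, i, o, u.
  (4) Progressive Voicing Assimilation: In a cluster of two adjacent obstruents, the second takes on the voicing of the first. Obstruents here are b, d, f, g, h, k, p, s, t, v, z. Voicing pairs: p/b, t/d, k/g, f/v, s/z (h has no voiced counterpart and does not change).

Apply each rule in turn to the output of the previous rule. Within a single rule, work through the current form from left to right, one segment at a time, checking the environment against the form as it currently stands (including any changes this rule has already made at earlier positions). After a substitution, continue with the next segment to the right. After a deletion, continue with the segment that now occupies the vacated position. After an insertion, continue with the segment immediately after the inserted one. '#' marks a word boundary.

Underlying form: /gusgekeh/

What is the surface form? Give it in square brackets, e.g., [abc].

[gustedeh]

(1) Final Vowel Deletion: no change — [gusgekeh]
(2) Velar Palatalization: [gusgekeh] → [gusdeteh]
(3) Voicing Between Vowels: [gusdeteh] → [gusdedeh]
(4) Progressive Voicing Assimilation: [gusdedeh] → [gustedeh]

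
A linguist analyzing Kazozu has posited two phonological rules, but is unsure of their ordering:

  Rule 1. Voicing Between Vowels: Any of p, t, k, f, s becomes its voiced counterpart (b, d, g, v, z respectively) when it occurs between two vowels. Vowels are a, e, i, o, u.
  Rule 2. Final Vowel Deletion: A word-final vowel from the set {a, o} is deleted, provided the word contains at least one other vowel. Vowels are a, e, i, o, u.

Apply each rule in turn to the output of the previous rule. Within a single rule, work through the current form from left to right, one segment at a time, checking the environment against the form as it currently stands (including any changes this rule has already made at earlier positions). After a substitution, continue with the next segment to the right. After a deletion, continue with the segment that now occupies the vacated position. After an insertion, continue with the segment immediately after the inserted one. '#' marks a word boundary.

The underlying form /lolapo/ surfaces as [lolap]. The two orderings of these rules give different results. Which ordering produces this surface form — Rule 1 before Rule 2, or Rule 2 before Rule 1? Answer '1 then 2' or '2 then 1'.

2 then 1

Order 1 then 2:
  1 Voicing Between Vowels: [lolapo] → [lolabo]
  2 Final Vowel Deletion: [lolabo] → [lolab]
  result: [lolab]
Order 2 then 1:
  2 Final Vowel Deletion: [lolapo] → [lolap]
  1 Voicing Between Vowels: no change — [lolap]
  result: [lolap]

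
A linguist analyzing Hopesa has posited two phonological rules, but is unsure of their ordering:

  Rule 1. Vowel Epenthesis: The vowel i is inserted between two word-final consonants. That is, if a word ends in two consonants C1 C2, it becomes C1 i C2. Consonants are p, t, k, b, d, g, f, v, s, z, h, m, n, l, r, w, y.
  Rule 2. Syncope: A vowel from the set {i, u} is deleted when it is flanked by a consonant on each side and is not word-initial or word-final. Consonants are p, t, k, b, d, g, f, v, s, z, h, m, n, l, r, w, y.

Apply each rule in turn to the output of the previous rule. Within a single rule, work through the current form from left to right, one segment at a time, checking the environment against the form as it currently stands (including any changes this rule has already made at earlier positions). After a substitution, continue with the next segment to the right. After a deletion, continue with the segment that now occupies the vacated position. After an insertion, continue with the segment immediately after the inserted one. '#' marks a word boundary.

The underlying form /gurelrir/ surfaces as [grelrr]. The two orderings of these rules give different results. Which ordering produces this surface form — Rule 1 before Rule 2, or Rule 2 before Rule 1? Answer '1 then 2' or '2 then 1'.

Order 1 then 2:
  1 Vowel Epenthesis: no change — [gurelrir]
  2 Syncope: [gurelrir] → [grelrr]
  result: [grelrr]
Order 2 then 1:
  2 Syncope: [gurelrir] → [grelrr]
  1 Vowel Epenthesis: [grelrr] → [grelrir]
  result: [grelrir]

1 then 2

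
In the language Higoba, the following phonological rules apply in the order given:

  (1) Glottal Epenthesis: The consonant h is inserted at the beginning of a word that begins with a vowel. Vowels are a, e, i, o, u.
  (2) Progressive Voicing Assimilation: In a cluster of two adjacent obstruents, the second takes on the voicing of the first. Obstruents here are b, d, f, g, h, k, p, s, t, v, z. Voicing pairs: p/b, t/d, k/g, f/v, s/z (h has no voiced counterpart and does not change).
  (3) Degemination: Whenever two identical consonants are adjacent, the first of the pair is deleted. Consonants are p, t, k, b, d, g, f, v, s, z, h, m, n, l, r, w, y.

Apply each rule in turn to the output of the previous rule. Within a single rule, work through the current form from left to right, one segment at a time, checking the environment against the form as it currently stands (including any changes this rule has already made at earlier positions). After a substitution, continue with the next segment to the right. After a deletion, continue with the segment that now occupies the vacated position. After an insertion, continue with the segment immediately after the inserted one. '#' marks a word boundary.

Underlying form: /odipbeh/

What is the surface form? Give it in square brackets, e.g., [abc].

(1) Glottal Epenthesis: [odipbeh] → [hodipbeh]
(2) Progressive Voicing Assimilation: [hodipbeh] → [hodippeh]
(3) Degemination: [hodippeh] → [hodipeh]

[hodipeh]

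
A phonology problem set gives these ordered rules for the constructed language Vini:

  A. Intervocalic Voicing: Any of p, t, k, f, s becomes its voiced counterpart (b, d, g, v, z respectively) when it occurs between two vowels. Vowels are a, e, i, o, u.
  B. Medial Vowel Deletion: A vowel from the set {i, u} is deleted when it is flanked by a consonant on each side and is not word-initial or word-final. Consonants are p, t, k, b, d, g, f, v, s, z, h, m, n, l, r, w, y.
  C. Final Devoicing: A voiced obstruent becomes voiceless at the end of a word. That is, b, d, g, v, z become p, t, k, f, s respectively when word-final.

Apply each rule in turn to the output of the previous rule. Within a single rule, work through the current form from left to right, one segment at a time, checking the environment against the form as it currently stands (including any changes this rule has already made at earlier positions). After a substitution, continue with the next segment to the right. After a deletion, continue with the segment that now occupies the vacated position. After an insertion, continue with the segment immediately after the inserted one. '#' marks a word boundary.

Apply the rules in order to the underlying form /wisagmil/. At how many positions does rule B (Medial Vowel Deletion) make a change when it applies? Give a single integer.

A Intervocalic Voicing: [wisagmil] → [wizagmil]
B Medial Vowel Deletion: [wizagmil] → [wzagml]
C Final Devoicing: no change — [wzagml]
Rule B changed 2 position(s).

2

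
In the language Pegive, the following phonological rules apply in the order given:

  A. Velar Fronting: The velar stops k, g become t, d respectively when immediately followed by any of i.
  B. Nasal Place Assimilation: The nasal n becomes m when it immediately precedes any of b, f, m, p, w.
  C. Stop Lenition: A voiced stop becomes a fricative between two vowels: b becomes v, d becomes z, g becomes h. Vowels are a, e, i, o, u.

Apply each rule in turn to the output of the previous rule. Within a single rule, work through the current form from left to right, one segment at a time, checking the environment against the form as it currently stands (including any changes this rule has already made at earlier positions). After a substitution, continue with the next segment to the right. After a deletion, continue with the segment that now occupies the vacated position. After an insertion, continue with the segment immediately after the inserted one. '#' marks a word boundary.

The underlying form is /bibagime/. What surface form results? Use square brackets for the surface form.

[bivazime]

A Velar Fronting: [bibagime] → [bibadime]
B Nasal Place Assimilation: no change — [bibadime]
C Stop Lenition: [bibadime] → [bivazime]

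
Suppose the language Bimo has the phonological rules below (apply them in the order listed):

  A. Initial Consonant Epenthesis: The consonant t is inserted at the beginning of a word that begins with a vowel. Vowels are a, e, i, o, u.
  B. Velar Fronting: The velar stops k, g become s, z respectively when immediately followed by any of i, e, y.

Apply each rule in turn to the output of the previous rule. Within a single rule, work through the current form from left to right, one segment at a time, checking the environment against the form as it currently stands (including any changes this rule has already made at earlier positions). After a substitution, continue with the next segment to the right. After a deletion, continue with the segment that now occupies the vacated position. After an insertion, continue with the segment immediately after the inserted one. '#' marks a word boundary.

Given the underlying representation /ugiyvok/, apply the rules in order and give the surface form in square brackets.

A Initial Consonant Epenthesis: [ugiyvok] → [tugiyvok]
B Velar Fronting: [tugiyvok] → [tuziyvok]

[tuziyvok]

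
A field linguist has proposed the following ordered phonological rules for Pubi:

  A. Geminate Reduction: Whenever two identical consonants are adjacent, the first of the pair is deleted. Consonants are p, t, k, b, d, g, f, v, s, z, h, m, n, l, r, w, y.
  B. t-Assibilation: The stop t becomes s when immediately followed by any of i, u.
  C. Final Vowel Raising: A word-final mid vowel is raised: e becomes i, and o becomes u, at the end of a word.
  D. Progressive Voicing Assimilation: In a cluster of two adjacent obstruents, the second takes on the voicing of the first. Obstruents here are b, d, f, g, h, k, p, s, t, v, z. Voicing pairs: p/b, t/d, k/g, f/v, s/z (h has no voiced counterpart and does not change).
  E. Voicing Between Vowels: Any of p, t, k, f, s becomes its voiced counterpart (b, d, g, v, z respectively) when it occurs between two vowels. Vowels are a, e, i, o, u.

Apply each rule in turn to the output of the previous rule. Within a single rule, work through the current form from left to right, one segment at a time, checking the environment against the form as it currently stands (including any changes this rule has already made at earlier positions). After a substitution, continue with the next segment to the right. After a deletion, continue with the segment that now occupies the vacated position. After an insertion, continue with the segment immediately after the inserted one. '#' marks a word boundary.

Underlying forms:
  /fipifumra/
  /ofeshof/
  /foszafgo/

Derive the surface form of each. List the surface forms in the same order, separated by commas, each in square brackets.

[fibivumra], [oveshof], [fossafku]

/fipifumra/:
  A Geminate Reduction: no change — [fipifumra]
  B t-Assibilation: no change — [fipifumra]
  C Final Vowel Raising: no change — [fipifumra]
  D Progressive Voicing Assimilation: no change — [fipifumra]
  E Voicing Between Vowels: [fipifumra] → [fibivumra]
/ofeshof/:
  A Geminate Reduction: no change — [ofeshof]
  B t-Assibilation: no change — [ofeshof]
  C Final Vowel Raising: no change — [ofeshof]
  D Progressive Voicing Assimilation: no change — [ofeshof]
  E Voicing Between Vowels: [ofeshof] → [oveshof]
/foszafgo/:
  A Geminate Reduction: no change — [foszafgo]
  B t-Assibilation: no change — [foszafgo]
  C Final Vowel Raising: [foszafgo] → [foszafgu]
  D Progressive Voicing Assimilation: [foszafgu] → [fossafku]
  E Voicing Between Vowels: no change — [fossafku]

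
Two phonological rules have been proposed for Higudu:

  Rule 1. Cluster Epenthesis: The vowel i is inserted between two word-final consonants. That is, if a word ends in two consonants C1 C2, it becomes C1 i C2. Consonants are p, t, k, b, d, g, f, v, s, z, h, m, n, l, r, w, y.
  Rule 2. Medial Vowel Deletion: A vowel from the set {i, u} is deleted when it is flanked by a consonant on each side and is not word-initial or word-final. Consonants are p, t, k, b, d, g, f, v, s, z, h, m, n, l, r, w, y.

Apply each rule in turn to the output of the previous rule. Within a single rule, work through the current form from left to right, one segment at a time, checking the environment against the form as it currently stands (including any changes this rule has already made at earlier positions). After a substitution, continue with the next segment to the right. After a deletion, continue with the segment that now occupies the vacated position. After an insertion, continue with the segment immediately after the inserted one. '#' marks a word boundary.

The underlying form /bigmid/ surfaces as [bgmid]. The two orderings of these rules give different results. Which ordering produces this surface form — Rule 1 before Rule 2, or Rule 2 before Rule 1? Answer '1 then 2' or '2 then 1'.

Order 1 then 2:
  1 Cluster Epenthesis: no change — [bigmid]
  2 Medial Vowel Deletion: [bigmid] → [bgmd]
  result: [bgmd]
Order 2 then 1:
  2 Medial Vowel Deletion: [bigmid] → [bgmd]
  1 Cluster Epenthesis: [bgmd] → [bgmid]
  result: [bgmid]

2 then 1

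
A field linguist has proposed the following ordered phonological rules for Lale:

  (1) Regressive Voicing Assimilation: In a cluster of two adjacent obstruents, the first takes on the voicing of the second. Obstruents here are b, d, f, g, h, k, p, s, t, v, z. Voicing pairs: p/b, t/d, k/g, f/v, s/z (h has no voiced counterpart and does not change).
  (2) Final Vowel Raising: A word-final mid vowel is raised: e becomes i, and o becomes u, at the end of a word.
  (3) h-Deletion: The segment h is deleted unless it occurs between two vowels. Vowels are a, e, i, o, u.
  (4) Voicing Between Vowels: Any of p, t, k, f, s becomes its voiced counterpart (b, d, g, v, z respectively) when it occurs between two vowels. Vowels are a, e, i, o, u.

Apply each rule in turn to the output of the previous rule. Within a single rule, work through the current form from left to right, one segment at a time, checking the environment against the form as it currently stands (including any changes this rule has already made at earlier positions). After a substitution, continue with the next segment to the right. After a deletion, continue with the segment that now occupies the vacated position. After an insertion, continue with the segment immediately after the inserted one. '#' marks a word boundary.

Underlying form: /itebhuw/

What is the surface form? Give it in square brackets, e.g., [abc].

(1) Regressive Voicing Assimilation: [itebhuw] → [itephuw]
(2) Final Vowel Raising: no change — [itephuw]
(3) h-Deletion: [itephuw] → [itepuw]
(4) Voicing Between Vowels: [itepuw] → [idebuw]

[idebuw]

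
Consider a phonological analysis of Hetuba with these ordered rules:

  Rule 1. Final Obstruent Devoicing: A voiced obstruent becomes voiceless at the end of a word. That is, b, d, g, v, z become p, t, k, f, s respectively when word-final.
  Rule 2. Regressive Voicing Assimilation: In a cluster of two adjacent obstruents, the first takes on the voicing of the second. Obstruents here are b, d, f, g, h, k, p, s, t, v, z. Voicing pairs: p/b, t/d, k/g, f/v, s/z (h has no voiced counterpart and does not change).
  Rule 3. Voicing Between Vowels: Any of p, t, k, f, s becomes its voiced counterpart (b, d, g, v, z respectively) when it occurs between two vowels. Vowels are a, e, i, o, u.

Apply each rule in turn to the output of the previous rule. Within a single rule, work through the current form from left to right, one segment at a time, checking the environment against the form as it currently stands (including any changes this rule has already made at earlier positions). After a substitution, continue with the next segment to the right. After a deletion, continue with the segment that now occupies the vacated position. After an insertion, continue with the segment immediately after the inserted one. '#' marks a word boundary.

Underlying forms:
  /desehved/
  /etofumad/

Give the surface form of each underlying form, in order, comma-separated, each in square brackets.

[dezehvet], [edovumat]

/desehved/:
  Rule 1 Final Obstruent Devoicing: [desehved] → [desehvet]
  Rule 2 Regressive Voicing Assimilation: no change — [desehvet]
  Rule 3 Voicing Between Vowels: [desehvet] → [dezehvet]
/etofumad/:
  Rule 1 Final Obstruent Devoicing: [etofumad] → [etofumat]
  Rule 2 Regressive Voicing Assimilation: no change — [etofumat]
  Rule 3 Voicing Between Vowels: [etofumat] → [edovumat]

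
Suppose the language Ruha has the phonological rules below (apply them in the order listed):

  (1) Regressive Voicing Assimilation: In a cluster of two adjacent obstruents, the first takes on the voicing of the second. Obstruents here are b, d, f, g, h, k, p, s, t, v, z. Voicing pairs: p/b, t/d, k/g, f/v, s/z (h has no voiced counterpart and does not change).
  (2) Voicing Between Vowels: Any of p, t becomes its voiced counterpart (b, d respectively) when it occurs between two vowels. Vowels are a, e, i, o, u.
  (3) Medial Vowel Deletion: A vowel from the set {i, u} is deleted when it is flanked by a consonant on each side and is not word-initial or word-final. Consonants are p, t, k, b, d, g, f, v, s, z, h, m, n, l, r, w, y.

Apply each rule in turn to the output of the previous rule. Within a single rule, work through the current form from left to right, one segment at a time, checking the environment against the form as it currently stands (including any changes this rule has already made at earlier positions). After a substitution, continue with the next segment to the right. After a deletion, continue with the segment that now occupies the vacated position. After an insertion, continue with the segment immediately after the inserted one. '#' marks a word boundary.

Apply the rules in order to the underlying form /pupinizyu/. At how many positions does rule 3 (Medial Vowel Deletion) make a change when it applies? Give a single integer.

3

(1) Regressive Voicing Assimilation: no change — [pupinizyu]
(2) Voicing Between Vowels: [pupinizyu] → [pubinizyu]
(3) Medial Vowel Deletion: [pubinizyu] → [pbnzyu]
Rule 3 changed 3 position(s).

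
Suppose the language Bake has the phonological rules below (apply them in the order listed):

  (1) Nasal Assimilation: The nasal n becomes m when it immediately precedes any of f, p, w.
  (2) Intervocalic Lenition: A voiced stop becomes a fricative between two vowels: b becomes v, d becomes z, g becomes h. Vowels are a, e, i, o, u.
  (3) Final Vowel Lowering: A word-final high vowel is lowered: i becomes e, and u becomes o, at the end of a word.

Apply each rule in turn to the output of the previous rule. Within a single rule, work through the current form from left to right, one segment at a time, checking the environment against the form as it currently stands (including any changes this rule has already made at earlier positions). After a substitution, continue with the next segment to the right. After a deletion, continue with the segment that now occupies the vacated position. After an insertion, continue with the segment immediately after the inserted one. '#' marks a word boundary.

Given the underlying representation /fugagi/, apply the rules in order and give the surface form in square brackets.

[fuhahe]

(1) Nasal Assimilation: no change — [fugagi]
(2) Intervocalic Lenition: [fugagi] → [fuhahi]
(3) Final Vowel Lowering: [fuhahi] → [fuhahe]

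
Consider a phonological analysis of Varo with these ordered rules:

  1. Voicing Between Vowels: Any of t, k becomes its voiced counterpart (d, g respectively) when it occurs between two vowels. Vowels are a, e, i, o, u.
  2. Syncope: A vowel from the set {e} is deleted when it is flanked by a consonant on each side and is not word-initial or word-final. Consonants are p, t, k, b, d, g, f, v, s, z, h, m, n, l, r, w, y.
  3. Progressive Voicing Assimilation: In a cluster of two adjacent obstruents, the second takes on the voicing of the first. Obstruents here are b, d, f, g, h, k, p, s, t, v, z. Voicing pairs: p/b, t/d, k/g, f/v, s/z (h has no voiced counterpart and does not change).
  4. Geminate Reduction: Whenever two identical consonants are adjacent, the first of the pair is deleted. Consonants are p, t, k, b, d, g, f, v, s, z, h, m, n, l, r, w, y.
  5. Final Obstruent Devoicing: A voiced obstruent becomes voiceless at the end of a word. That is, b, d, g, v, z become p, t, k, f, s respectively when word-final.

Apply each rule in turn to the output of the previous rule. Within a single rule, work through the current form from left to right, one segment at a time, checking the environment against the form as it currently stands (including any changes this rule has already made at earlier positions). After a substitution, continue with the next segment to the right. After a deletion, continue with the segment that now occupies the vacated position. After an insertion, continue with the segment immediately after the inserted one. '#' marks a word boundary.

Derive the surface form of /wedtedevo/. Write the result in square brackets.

1 Voicing Between Vowels: no change — [wedtedevo]
2 Syncope: [wedtedevo] → [wdtdvo]
3 Progressive Voicing Assimilation: [wdtdvo] → [wdddvo]
4 Geminate Reduction: [wdddvo] → [wdvo]
5 Final Obstruent Devoicing: no change — [wdvo]

[wdvo]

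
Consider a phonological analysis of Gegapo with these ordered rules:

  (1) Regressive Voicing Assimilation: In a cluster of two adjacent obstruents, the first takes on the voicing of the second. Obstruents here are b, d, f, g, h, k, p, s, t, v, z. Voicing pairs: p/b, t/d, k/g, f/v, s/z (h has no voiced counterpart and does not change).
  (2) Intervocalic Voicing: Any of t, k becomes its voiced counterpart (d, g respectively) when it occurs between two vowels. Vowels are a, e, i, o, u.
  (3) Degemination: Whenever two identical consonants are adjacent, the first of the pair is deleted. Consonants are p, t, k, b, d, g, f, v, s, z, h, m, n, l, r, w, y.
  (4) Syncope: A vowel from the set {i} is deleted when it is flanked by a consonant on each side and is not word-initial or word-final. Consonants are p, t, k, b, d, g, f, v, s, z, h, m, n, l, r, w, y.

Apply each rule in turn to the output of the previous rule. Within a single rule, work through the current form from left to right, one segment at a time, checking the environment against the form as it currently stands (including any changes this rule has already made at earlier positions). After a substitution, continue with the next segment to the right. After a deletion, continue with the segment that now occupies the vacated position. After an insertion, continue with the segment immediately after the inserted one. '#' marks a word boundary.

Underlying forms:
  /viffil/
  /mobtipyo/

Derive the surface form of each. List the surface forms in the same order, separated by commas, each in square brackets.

/viffil/:
  (1) Regressive Voicing Assimilation: no change — [viffil]
  (2) Intervocalic Voicing: no change — [viffil]
  (3) Degemination: [viffil] → [vifil]
  (4) Syncope: [vifil] → [vfl]
/mobtipyo/:
  (1) Regressive Voicing Assimilation: [mobtipyo] → [moptipyo]
  (2) Intervocalic Voicing: no change — [moptipyo]
  (3) Degemination: no change — [moptipyo]
  (4) Syncope: [moptipyo] → [moptpyo]

[vfl], [moptpyo]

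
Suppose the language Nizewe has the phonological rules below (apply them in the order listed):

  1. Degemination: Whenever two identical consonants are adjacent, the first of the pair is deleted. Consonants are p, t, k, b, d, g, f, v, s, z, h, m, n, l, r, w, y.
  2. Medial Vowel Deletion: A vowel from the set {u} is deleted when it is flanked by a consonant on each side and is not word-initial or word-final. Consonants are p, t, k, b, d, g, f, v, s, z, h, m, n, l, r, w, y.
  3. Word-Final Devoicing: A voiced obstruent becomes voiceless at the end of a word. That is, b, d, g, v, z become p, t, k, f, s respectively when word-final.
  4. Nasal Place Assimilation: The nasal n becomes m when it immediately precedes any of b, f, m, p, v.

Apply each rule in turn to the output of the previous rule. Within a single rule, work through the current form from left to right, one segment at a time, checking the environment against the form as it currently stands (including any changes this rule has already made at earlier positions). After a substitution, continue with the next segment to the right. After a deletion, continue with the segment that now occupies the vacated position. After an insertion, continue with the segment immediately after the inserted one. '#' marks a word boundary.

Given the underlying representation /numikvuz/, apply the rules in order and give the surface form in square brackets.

[mmikvs]

1 Degemination: no change — [numikvuz]
2 Medial Vowel Deletion: [numikvuz] → [nmikvz]
3 Word-Final Devoicing: [nmikvz] → [nmikvs]
4 Nasal Place Assimilation: [nmikvs] → [mmikvs]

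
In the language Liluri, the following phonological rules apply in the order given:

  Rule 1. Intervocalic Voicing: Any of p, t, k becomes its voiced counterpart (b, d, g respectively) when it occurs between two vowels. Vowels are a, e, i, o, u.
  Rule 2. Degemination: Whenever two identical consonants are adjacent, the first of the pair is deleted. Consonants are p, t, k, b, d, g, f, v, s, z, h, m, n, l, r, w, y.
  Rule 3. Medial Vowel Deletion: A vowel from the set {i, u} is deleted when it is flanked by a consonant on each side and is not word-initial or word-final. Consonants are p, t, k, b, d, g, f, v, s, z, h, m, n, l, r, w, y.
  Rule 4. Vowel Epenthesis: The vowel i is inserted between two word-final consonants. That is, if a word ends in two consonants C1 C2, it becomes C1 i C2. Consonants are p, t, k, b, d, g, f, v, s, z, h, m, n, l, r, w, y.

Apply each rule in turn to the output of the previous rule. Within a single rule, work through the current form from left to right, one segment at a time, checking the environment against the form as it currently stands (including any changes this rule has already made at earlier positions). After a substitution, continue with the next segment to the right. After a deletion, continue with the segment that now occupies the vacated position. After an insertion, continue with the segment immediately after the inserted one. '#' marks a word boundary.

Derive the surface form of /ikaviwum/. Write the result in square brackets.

[igavwim]

Rule 1 Intervocalic Voicing: [ikaviwum] → [igaviwum]
Rule 2 Degemination: no change — [igaviwum]
Rule 3 Medial Vowel Deletion: [igaviwum] → [igavwm]
Rule 4 Vowel Epenthesis: [igavwm] → [igavwim]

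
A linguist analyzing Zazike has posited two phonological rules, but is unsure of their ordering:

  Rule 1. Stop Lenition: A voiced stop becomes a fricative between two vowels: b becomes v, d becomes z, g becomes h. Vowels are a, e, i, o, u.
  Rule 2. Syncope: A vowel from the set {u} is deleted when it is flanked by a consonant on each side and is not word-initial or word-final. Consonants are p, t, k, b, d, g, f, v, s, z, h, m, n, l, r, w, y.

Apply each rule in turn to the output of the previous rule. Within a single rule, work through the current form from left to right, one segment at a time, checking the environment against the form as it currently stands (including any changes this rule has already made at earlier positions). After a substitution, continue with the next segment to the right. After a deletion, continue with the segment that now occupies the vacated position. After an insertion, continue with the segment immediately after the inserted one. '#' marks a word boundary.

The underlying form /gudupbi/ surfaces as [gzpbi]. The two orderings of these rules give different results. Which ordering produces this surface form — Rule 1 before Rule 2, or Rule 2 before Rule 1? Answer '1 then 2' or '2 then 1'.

Order 1 then 2:
  1 Stop Lenition: [gudupbi] → [guzupbi]
  2 Syncope: [guzupbi] → [gzpbi]
  result: [gzpbi]
Order 2 then 1:
  2 Syncope: [gudupbi] → [gdpbi]
  1 Stop Lenition: no change — [gdpbi]
  result: [gdpbi]

1 then 2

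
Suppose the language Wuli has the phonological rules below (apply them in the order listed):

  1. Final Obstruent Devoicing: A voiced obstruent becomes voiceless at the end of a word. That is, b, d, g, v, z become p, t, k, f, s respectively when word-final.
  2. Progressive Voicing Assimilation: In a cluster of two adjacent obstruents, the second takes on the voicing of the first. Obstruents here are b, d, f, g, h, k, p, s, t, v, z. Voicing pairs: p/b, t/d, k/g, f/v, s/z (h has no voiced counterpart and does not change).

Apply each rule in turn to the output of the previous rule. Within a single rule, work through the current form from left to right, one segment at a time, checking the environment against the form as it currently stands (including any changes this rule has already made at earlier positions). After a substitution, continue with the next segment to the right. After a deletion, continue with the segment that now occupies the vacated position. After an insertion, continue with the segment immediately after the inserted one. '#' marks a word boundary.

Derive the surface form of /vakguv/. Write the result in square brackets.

[vakkuf]

1 Final Obstruent Devoicing: [vakguv] → [vakguf]
2 Progressive Voicing Assimilation: [vakguf] → [vakkuf]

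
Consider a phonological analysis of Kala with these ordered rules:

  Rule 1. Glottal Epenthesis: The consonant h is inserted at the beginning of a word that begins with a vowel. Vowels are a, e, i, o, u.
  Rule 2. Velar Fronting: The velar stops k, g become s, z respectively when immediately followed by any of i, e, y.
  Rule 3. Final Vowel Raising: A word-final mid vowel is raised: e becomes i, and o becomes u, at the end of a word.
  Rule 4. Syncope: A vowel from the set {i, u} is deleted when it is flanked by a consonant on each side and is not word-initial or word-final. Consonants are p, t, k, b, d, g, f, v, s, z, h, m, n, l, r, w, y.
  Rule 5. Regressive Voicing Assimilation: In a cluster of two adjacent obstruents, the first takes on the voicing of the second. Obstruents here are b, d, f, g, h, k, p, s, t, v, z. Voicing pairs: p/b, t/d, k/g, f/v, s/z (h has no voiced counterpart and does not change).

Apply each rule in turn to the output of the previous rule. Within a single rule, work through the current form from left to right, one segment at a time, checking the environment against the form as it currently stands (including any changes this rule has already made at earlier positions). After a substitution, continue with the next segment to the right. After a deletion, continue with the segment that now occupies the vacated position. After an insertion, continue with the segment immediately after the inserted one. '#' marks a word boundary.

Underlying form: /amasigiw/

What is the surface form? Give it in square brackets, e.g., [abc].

[hamazzw]

Rule 1 Glottal Epenthesis: [amasigiw] → [hamasigiw]
Rule 2 Velar Fronting: [hamasigiw] → [hamasiziw]
Rule 3 Final Vowel Raising: no change — [hamasiziw]
Rule 4 Syncope: [hamasiziw] → [hamaszw]
Rule 5 Regressive Voicing Assimilation: [hamaszw] → [hamazzw]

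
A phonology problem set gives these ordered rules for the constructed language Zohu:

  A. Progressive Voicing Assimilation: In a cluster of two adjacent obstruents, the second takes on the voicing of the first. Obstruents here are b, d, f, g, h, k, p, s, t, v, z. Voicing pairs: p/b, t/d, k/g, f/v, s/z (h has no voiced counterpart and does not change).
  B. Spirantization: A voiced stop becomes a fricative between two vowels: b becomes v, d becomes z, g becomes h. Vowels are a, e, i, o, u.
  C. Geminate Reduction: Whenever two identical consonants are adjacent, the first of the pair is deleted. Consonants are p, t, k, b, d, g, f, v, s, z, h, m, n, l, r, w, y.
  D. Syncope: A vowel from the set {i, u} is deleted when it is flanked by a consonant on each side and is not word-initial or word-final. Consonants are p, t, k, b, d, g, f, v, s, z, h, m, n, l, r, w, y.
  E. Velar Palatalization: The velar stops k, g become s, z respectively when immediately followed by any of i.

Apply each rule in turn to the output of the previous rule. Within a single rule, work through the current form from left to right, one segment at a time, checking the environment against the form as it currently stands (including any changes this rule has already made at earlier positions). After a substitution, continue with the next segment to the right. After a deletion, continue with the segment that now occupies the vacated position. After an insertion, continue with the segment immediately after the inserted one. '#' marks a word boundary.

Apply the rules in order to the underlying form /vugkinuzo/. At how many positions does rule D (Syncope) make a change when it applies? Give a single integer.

A Progressive Voicing Assimilation: [vugkinuzo] → [vugginuzo]
B Spirantization: no change — [vugginuzo]
C Geminate Reduction: [vugginuzo] → [vuginuzo]
D Syncope: [vuginuzo] → [vgnzo]
E Velar Palatalization: no change — [vgnzo]
Rule D changed 3 position(s).

3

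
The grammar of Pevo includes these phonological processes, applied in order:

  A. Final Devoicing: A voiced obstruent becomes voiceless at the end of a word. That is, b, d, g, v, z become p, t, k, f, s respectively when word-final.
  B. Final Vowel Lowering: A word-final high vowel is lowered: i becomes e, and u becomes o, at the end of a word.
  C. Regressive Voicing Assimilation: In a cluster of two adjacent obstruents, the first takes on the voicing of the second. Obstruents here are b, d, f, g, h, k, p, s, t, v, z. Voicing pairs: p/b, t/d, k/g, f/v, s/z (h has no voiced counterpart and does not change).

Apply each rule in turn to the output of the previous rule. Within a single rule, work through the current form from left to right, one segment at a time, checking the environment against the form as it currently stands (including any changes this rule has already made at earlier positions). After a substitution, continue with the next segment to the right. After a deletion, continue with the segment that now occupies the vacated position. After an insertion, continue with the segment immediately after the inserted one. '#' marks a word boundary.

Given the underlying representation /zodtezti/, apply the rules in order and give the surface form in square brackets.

[zotteste]

A Final Devoicing: no change — [zodtezti]
B Final Vowel Lowering: [zodtezti] → [zodtezte]
C Regressive Voicing Assimilation: [zodtezte] → [zotteste]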